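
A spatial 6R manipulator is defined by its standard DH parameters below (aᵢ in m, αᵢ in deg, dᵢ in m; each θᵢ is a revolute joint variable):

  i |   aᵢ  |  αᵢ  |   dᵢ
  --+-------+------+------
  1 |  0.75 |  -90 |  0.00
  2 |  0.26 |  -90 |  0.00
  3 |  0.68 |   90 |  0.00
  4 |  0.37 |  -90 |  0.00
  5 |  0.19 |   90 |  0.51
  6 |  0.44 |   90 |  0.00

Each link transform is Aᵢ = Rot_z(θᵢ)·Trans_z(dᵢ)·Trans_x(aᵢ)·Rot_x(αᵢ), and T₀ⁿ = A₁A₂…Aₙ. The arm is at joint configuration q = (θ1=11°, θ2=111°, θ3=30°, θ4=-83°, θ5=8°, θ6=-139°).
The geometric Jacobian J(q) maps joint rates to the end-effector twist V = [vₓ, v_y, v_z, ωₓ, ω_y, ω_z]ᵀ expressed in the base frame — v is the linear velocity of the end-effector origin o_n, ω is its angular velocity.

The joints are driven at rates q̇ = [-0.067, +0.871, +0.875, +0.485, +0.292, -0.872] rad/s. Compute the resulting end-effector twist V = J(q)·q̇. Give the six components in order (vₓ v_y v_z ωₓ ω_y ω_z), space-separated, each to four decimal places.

o_n = [0.6278, -0.3330, -1.0739]
J₁: ẑ×o_n = [0.3330, 0.6278, -0.0000], ω = ẑ
J2: z=[-0.1908, 0.9816, 0.0000] o=[0.7362, 0.1431, 0.0000] → [-1.0541, -0.2049, 0.1973, -0.1908, 0.9816, 0.0000]
J3: z=[-0.9164, -0.1781, 0.3584] o=[0.6448, 0.1253, -0.2427] → [0.3123, -0.7678, 0.4170, -0.9164, -0.1781, 0.3584]
J4: z=[-0.3411, 0.8159, -0.4668] o=[0.5025, -0.2487, -0.7925] → [-0.2689, -0.1545, -0.0735, -0.3411, 0.8159, -0.4668]
J5: z=[-0.3194, -0.5676, -0.7588] o=[0.8296, -0.2081, -0.9606] → [-0.0305, 0.1170, -0.0747, -0.3194, -0.5676, -0.7588]
J6: z=[-0.2148, 0.8233, -0.5255] o=[0.8421, -0.4985, -1.4207] → [0.3725, 0.1871, 0.1409, -0.2148, 0.8233, -0.5255]
V = J·q̇ = [-1.1313, -1.0962, 0.3565, -1.0395, 0.2112, 0.2568]

-1.1313 -1.0962 0.3565 -1.0395 0.2112 0.2568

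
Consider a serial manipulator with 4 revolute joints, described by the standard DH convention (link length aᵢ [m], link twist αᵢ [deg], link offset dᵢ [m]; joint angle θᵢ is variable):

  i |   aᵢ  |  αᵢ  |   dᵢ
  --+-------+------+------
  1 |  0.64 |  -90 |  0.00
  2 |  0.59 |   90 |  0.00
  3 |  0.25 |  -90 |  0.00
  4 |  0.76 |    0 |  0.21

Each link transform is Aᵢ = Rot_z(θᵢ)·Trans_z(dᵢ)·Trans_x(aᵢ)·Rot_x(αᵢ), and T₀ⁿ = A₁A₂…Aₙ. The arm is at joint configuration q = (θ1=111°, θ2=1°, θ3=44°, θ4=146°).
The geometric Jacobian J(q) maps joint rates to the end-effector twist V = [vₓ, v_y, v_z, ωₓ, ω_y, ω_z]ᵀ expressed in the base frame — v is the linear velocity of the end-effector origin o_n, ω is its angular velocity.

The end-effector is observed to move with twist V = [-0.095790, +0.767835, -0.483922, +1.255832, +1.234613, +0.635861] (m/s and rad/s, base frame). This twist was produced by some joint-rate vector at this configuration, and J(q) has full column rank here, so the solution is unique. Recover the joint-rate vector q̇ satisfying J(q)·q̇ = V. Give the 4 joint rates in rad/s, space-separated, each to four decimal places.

o_n = [-0.1824, 0.7904, -0.4279]
J₁: ẑ×o_n = [-0.7904, -0.1824, 0.0000], ω = ẑ
J2: z=[-0.9336, -0.3584, 0.0000] o=[-0.2294, 0.5975, 0.0000] → [0.1533, -0.3995, -0.1633, -0.9336, -0.3584, 0.0000]
J3: z=[-0.0063, 0.0163, 0.9998] o=[-0.4408, 1.1482, -0.0103] → [0.3510, 0.2557, -0.0020, -0.0063, 0.0163, 0.9998]
J4: z=[-0.4227, -0.9062, 0.0121] o=[-0.6673, 1.2538, -0.0134] → [0.3812, -0.1693, 0.6353, -0.4227, -0.9062, 0.0121]
q̇ = J⁺·V = [-0.1690, -0.9020, 0.8170, -0.9910]

-0.1690 -0.9020 0.8170 -0.9910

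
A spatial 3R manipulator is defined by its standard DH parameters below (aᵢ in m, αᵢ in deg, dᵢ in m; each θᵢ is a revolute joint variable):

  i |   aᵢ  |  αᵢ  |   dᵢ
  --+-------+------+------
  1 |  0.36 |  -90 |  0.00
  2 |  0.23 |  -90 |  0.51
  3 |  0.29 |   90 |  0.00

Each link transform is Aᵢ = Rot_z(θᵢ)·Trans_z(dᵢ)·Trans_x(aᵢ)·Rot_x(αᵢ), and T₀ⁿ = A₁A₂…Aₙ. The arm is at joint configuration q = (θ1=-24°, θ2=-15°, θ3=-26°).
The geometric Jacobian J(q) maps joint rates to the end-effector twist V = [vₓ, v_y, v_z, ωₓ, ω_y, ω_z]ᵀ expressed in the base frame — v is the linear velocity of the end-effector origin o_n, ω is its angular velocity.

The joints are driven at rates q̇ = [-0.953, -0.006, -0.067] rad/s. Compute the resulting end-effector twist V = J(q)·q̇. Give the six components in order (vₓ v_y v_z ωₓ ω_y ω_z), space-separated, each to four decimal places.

o_n = [1.0210, 0.2429, 0.1270]
J₁: ẑ×o_n = [-0.2429, 1.0210, 0.0000], ω = ẑ
J2: z=[0.4067, 0.9135, 0.0000] o=[0.3289, -0.1464, 0.0000] → [0.1160, -0.0517, -0.4739, 0.4067, 0.9135, 0.0000]
J3: z=[0.2364, -0.1053, -0.9659] o=[0.7393, 0.2291, 0.0595] → [0.0062, -0.2881, 0.0329, 0.2364, -0.1053, -0.9659]
V = J·q̇ = [0.2303, -0.9534, 0.0006, -0.0183, 0.0016, -0.8883]

0.2303 -0.9534 0.0006 -0.0183 0.0016 -0.8883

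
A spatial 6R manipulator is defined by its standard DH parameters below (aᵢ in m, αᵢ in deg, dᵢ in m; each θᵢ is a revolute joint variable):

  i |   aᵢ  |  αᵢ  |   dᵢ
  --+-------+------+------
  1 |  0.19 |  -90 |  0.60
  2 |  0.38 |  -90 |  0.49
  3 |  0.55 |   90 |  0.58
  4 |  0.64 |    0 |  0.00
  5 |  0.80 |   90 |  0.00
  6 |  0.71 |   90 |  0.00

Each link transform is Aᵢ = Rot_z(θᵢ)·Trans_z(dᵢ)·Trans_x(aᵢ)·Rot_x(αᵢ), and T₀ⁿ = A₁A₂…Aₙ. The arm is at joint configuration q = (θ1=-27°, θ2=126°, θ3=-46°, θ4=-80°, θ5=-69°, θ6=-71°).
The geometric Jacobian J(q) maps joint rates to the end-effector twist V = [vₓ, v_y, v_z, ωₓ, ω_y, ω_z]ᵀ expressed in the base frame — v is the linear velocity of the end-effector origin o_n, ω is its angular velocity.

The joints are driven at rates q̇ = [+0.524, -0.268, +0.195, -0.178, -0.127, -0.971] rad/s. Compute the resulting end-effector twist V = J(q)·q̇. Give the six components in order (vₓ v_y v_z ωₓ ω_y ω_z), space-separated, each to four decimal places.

o_n = [0.1555, -0.2325, -0.3146]
J₁: ẑ×o_n = [0.2325, 0.1555, -0.0000], ω = ẑ
J2: z=[0.4540, 0.8910, 0.0000] o=[0.1693, -0.0863, 0.6000] → [-0.8150, 0.4152, -0.0541, 0.4540, 0.8910, 0.0000]
J3: z=[-0.7208, 0.3673, 0.5878] o=[0.1927, 0.4517, 0.2926] → [0.1792, -0.4596, 0.5069, -0.7208, 0.3673, 0.5878]
J4: z=[0.6921, 0.4270, 0.5820] o=[-0.2458, 1.1192, 0.3244] → [0.5138, 0.6758, -1.1069, 0.6921, 0.4270, 0.5820]
J5: z=[0.6921, 0.4270, 0.5820] o=[0.2044, 0.9796, -0.1085] → [0.6174, 0.1142, -0.8180, 0.6921, 0.4270, 0.5820]
J6: z=[-0.5987, -0.1108, 0.7933] o=[0.5269, 0.2616, 0.0347] → [0.4306, -0.5038, 0.2547, -0.5987, -0.1108, 0.7933]
V = J·q̇ = [-0.2128, 0.2349, 0.1670, 0.1080, -0.1899, -0.3092]

-0.2128 0.2349 0.1670 0.1080 -0.1899 -0.3092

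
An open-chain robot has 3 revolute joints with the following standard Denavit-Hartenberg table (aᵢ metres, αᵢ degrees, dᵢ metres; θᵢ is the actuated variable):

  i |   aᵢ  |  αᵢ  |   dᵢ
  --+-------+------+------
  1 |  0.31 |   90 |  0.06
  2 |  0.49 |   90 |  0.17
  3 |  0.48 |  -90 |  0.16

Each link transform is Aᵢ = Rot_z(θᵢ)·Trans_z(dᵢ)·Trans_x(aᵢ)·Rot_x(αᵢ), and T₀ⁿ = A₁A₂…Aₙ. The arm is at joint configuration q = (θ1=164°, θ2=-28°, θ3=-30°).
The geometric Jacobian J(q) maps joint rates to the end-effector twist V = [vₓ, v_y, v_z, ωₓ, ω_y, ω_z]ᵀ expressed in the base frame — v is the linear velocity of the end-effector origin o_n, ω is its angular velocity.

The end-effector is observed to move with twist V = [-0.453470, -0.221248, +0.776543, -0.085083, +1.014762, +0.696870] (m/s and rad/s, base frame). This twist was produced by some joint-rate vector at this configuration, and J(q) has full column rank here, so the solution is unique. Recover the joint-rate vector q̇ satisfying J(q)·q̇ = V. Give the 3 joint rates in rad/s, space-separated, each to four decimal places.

0.0170 0.9520 -0.7700

o_n = [-1.0138, 0.2179, -0.5065]
J₁: ẑ×o_n = [-0.2179, -1.0138, 0.0000], ω = ẑ
J2: z=[0.2756, 0.9613, 0.0000] o=[-0.2980, 0.0854, 0.0600] → [-0.5445, 0.1561, 0.7246, 0.2756, 0.9613, 0.0000]
J3: z=[0.4513, -0.1294, -0.8829] o=[-0.6670, 0.3681, -0.1700] → [-0.0891, 0.4580, -0.1127, 0.4513, -0.1294, -0.8829]
q̇ = J⁺·V = [0.0170, 0.9520, -0.7700]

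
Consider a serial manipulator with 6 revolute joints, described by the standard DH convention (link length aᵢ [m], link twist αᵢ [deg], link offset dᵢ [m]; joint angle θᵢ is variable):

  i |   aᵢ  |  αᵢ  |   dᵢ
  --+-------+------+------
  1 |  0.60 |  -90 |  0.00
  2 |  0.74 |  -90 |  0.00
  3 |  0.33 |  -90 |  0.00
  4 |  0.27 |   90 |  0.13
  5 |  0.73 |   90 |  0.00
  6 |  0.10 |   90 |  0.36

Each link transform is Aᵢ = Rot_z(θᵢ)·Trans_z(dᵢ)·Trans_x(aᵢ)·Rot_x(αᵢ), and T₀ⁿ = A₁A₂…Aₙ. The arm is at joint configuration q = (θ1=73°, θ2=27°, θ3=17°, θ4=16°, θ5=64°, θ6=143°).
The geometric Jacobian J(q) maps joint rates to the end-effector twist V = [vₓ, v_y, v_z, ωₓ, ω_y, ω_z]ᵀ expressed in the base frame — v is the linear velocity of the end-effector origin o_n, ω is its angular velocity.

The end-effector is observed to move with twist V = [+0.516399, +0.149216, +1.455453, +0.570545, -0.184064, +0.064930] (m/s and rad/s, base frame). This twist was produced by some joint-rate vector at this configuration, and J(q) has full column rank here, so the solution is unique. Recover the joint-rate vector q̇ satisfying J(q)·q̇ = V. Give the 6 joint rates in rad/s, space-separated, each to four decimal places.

-0.0010 -0.8140 0.9240 -0.1090 -0.9680 0.1940

o_n = [1.4890, 1.8589, -0.6150]
J₁: ẑ×o_n = [-1.8589, 1.4890, 0.0000], ω = ẑ
J2: z=[-0.9563, 0.2924, 0.0000] o=[0.1754, 0.5738, 0.0000] → [-0.1798, -0.5881, -1.6130, -0.9563, 0.2924, 0.0000]
J3: z=[-0.1327, -0.4342, -0.8910] o=[0.3682, 1.2043, -0.3360] → [0.7043, -1.0357, 0.3997, -0.1327, -0.4342, -0.8910]
J4: z=[0.8384, -0.5287, 0.1327] o=[0.5427, 1.4450, -0.4792] → [0.0168, 0.2394, 0.8473, 0.8384, -0.5287, 0.1327]
J5: z=[0.0181, -0.2163, -0.9762] o=[0.7988, 1.5979, -0.5083] → [0.2778, -0.6718, 0.1540, 0.0181, -0.2163, -0.9762]
J6: z=[0.1222, 0.9695, -0.2125] o=[1.5232, 1.5136, -0.4762] → [-0.0612, 0.0242, 0.0753, 0.1222, 0.9695, -0.2125]
q̇ = J⁺·V = [-0.0010, -0.8140, 0.9240, -0.1090, -0.9680, 0.1940]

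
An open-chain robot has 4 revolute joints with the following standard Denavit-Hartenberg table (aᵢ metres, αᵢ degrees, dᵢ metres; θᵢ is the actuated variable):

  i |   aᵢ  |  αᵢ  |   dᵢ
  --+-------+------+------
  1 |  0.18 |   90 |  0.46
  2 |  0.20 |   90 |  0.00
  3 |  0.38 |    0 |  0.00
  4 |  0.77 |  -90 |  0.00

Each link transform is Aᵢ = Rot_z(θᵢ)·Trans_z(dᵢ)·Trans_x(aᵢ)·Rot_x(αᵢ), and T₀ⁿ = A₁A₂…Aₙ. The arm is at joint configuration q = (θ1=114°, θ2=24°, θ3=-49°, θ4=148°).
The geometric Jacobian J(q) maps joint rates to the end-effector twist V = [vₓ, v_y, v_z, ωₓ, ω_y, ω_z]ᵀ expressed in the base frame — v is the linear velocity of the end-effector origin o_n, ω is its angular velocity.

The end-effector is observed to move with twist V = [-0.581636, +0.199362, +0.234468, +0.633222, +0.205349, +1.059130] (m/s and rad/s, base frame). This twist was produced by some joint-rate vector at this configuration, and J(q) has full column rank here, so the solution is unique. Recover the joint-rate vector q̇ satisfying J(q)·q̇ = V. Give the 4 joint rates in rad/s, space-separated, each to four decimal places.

0.9020 0.6620 -0.1510 -0.0210

o_n = [0.2374, 0.6316, 0.5938]
J₁: ẑ×o_n = [-0.6316, 0.2374, 0.0000], ω = ẑ
J2: z=[0.9135, 0.4067, 0.0000] o=[-0.0732, 0.1644, 0.4600] → [0.0544, -0.1222, 0.3004, 0.9135, 0.4067, 0.0000]
J3: z=[-0.1654, 0.3716, -0.9135] o=[-0.1475, 0.3314, 0.5413] → [0.2937, -0.3430, -0.1927, -0.1654, 0.3716, -0.9135]
J4: z=[-0.1654, 0.3716, -0.9135] o=[-0.5022, 0.4228, 0.6427] → [0.1725, -0.6837, -0.3093, -0.1654, 0.3716, -0.9135]
q̇ = J⁺·V = [0.9020, 0.6620, -0.1510, -0.0210]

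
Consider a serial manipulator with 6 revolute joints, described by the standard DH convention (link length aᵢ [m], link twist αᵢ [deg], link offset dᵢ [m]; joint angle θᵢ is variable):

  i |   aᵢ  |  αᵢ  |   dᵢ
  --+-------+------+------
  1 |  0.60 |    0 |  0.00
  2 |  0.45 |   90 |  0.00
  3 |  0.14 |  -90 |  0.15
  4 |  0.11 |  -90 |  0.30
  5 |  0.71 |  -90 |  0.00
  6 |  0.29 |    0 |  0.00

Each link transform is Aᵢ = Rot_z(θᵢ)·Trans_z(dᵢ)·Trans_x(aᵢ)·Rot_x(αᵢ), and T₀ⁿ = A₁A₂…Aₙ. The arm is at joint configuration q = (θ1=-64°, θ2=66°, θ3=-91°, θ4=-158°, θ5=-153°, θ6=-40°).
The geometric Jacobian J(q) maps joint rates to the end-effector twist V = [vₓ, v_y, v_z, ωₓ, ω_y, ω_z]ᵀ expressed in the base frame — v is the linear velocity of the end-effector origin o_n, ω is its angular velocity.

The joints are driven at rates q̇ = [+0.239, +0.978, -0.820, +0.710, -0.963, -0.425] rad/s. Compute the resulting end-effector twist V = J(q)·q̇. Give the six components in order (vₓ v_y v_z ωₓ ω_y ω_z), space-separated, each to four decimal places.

-1.4453 1.9807 -0.8446 0.2719 1.7957 1.3930

o_n = [1.4219, -0.5517, -0.8904]
J₁: ẑ×o_n = [0.5517, 1.4219, -0.0000], ω = ẑ
J2: z=[0.0000, 0.0000, 1.0000] o=[0.2630, -0.5393, 0.0000] → [0.0125, 1.1589, -0.0000, 0.0000, 0.0000, 1.0000]
J3: z=[0.0349, -0.9994, 0.0000] o=[0.7127, -0.5236, 0.0000] → [0.8899, 0.0311, 0.7078, 0.0349, -0.9994, 0.0000]
J4: z=[0.9992, 0.0349, -0.0175] o=[0.7155, -0.6736, -0.1400] → [-0.0241, 0.7375, 0.0971, 0.9992, 0.0349, -0.0175]
J5: z=[0.0258, -0.9268, -0.3745] o=[1.0185, -0.7042, -0.0432] → [0.8423, -0.1292, 0.3778, 0.0258, -0.9268, -0.3745]
J6: z=[0.9036, -0.1386, 0.4053] o=[1.3221, -0.4565, -0.6353] → [0.0740, 0.2709, -0.0722, 0.9036, -0.1386, 0.4053]
V = J·q̇ = [-1.4453, 1.9807, -0.8446, 0.2719, 1.7957, 1.3930]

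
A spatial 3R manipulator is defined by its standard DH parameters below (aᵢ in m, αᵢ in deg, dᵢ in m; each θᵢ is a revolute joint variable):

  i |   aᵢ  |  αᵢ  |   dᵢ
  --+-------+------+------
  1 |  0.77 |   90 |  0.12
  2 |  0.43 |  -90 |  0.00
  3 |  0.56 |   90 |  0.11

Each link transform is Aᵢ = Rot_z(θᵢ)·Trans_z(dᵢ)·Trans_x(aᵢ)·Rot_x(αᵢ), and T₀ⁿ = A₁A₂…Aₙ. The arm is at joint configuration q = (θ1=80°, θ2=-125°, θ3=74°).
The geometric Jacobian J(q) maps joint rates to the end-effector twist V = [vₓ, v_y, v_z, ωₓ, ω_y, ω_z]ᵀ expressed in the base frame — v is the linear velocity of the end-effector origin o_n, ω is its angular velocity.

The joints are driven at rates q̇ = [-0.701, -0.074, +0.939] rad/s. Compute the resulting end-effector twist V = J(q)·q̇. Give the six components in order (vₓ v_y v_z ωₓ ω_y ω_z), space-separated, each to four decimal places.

o_n = [-0.4390, 0.6104, -0.4218]
J₁: ẑ×o_n = [-0.6104, -0.4390, 0.0000], ω = ẑ
J2: z=[0.9848, -0.1736, 0.0000] o=[0.1337, 0.7583, 0.1200] → [0.0941, 0.5335, -0.2451, 0.9848, -0.1736, 0.0000]
J3: z=[0.1422, 0.8067, -0.5736] o=[0.0909, 0.5154, -0.2322] → [-0.0984, 0.3309, 0.4410, 0.1422, 0.8067, -0.5736]
V = J·q̇ = [0.3286, 0.5789, 0.4322, 0.0607, 0.7703, -1.2396]

0.3286 0.5789 0.4322 0.0607 0.7703 -1.2396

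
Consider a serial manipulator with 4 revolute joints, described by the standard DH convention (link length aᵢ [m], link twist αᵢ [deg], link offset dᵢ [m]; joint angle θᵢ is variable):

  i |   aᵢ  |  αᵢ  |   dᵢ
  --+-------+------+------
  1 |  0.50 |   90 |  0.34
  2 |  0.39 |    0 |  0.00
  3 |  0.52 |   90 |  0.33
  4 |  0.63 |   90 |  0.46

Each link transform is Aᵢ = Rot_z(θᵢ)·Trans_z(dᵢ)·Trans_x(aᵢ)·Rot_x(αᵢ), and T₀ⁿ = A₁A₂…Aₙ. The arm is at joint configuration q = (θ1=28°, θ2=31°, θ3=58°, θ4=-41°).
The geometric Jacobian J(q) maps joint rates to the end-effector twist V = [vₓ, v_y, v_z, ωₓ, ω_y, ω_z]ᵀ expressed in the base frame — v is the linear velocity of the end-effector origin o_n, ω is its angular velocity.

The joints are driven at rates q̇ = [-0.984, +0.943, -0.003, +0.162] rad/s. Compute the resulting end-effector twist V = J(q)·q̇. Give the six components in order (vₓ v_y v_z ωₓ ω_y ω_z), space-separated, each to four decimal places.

-0.2712 -1.6931 0.8309 0.5843 -0.7539 -0.9868

o_n = [1.1190, 0.6893, 1.5282]
J₁: ẑ×o_n = [-0.6893, 1.1190, 0.0000], ω = ẑ
J2: z=[0.4695, -0.8829, 0.0000] o=[0.4415, 0.2347, 0.3400] → [-1.0491, -0.5578, 0.8116, 0.4695, -0.8829, 0.0000]
J3: z=[0.4695, -0.8829, 0.0000] o=[0.7366, 0.3917, 0.5409] → [-0.8717, -0.4635, 0.4773, 0.4695, -0.8829, 0.0000]
J4: z=[0.8828, 0.4694, -0.0175] o=[0.8996, 0.1046, 1.0608] → [0.2296, -0.4164, 0.4133, 0.8828, 0.4694, -0.0175]
V = J·q̇ = [-0.2712, -1.6931, 0.8309, 0.5843, -0.7539, -0.9868]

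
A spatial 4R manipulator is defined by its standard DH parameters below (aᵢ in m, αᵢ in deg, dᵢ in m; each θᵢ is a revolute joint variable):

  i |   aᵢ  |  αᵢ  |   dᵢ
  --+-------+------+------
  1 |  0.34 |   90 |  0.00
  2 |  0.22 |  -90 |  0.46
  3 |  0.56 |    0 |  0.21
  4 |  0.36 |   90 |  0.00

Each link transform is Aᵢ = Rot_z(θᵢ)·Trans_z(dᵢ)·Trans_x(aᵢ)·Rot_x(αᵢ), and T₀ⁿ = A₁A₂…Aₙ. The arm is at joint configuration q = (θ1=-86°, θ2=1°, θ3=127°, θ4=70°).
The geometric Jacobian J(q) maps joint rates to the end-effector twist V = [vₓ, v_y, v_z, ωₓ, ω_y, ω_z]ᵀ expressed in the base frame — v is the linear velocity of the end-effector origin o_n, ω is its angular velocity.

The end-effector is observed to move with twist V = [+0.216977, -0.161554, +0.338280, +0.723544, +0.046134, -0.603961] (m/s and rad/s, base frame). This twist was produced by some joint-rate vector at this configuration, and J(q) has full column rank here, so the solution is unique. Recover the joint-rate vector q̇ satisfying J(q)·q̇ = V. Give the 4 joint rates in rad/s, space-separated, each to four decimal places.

-0.3490 -0.7250 -0.2190 -0.0360

o_n = [-0.1264, 0.1163, 0.2019]
J₁: ẑ×o_n = [-0.1163, -0.1264, 0.0000], ω = ẑ
J2: z=[-0.9976, -0.0698, 0.0000] o=[0.0237, -0.3392, 0.0000] → [-0.0141, 0.2014, -0.4649, -0.9976, -0.0698, 0.0000]
J3: z=[-0.0012, 0.0174, 0.9998] o=[-0.4198, -0.5907, 0.0038] → [-0.7035, 0.2936, -0.0060, -0.0012, 0.0174, 0.9998]
J4: z=[-0.0012, 0.0174, 0.9998] o=[0.0026, -0.2197, 0.2079] → [-0.3361, -0.1290, 0.0018, -0.0012, 0.0174, 0.9998]
q̇ = J⁺·V = [-0.3490, -0.7250, -0.2190, -0.0360]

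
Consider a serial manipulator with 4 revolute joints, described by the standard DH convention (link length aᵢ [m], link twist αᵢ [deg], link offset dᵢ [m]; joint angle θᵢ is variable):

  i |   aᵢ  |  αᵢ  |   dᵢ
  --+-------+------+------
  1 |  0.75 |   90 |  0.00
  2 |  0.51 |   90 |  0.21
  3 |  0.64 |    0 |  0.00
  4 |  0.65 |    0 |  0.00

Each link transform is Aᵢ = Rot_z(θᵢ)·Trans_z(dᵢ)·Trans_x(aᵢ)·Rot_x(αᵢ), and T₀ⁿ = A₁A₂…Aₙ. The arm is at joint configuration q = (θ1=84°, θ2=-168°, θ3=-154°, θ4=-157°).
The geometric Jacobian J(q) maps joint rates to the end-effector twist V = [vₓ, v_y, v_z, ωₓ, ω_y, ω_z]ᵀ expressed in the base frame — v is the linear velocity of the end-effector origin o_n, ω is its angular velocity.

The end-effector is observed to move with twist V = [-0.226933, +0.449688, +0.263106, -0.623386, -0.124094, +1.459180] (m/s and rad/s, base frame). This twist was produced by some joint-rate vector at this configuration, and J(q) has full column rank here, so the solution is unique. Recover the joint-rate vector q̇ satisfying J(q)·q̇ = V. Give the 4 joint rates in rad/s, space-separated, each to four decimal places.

o_n = [0.4592, 0.3506, -0.0751]
J₁: ẑ×o_n = [-0.3506, 0.4592, 0.0000], ω = ẑ
J2: z=[0.9945, -0.1045, 0.0000] o=[0.0784, 0.7459, 0.0000] → [0.0079, 0.0747, -0.3533, 0.9945, -0.1045, 0.0000]
J3: z=[-0.0217, -0.2068, 0.9781] o=[0.2351, 0.2278, -0.1060] → [-0.1265, 0.2198, 0.0437, -0.0217, -0.2068, 0.9781]
J4: z=[-0.0217, -0.2068, 0.9781] o=[0.0149, 0.8167, 0.0136] → [0.4743, 0.4326, 0.1020, -0.0217, -0.2068, 0.9781]
q̇ = J⁺·V = [0.5720, -0.6070, 0.7520, 0.1550]

0.5720 -0.6070 0.7520 0.1550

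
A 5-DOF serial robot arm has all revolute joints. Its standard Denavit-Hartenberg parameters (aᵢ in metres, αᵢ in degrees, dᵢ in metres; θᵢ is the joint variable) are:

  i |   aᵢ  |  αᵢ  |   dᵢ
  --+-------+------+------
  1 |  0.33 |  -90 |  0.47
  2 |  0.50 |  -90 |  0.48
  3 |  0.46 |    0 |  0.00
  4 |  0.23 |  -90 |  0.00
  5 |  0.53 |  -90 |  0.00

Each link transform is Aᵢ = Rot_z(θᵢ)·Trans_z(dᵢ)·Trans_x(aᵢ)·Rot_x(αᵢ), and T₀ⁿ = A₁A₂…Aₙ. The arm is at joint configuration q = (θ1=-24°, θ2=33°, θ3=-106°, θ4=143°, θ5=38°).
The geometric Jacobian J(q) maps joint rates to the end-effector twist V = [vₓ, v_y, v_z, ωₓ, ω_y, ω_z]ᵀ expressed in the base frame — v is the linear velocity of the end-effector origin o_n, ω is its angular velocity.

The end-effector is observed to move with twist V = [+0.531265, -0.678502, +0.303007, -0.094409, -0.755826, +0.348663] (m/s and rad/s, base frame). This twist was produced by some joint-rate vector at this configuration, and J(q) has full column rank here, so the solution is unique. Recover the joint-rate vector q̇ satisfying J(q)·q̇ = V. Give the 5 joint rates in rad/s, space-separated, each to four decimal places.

-0.8980 -0.0740 -0.3260 -0.8400 0.8200

o_n = [1.3626, -0.0239, 0.2587]
J₁: ẑ×o_n = [0.0239, 1.3626, -0.0000], ω = ẑ
J2: z=[0.4067, 0.9135, 0.0000] o=[0.3015, -0.1342, 0.4700] → [-0.1930, 0.0859, -0.9245, 0.4067, 0.9135, 0.0000]
J3: z=[-0.4976, 0.2215, -0.8387] o=[0.8798, 0.1337, 0.1977] → [-0.1186, -0.3746, -0.0285, -0.4976, 0.2215, -0.8387]
J4: z=[-0.4976, 0.2215, -0.8387] o=[0.9625, 0.5809, 0.2667] → [-0.5090, -0.3396, 0.2123, -0.4976, 0.2215, -0.8387]
J5: z=[-0.7859, -0.5243, 0.3278] o=[1.0469, 0.3918, 0.1667] → [0.0880, 0.1758, 0.4922, -0.7859, -0.5243, 0.3278]
q̇ = J⁺·V = [-0.8980, -0.0740, -0.3260, -0.8400, 0.8200]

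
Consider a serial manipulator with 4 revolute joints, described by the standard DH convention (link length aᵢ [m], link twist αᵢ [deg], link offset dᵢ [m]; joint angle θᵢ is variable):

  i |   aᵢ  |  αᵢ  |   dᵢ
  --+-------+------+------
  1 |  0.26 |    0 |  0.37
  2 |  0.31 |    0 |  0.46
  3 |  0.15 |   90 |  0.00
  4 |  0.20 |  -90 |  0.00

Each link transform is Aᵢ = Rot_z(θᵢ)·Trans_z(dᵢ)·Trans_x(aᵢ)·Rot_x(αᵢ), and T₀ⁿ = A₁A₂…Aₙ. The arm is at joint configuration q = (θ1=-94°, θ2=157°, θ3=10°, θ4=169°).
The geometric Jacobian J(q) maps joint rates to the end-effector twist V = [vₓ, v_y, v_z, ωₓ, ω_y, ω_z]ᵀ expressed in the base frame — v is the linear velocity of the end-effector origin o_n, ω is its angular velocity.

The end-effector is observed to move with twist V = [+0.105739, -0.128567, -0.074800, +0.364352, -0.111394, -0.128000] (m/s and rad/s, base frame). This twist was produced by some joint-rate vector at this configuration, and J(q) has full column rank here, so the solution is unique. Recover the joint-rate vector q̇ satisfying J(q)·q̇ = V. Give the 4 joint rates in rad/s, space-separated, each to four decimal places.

o_n = [0.1091, -0.0275, 0.8682]
J₁: ẑ×o_n = [0.0275, 0.1091, -0.0000], ω = ẑ
J2: z=[0.0000, 0.0000, 1.0000] o=[-0.0181, -0.2594, 0.3700] → [-0.2319, 0.1272, 0.0000, 0.0000, 0.0000, 1.0000]
J3: z=[0.0000, 0.0000, 1.0000] o=[0.1226, 0.0168, 0.8300] → [0.0443, -0.0135, 0.0000, 0.0000, 0.0000, 1.0000]
J4: z=[0.9563, -0.2924, 0.0000] o=[0.1665, 0.1603, 0.8300] → [-0.0112, -0.0365, -0.1963, 0.9563, -0.2924, 0.0000]
q̇ = J⁺·V = [-0.5040, -0.3880, 0.7640, 0.3810]

-0.5040 -0.3880 0.7640 0.3810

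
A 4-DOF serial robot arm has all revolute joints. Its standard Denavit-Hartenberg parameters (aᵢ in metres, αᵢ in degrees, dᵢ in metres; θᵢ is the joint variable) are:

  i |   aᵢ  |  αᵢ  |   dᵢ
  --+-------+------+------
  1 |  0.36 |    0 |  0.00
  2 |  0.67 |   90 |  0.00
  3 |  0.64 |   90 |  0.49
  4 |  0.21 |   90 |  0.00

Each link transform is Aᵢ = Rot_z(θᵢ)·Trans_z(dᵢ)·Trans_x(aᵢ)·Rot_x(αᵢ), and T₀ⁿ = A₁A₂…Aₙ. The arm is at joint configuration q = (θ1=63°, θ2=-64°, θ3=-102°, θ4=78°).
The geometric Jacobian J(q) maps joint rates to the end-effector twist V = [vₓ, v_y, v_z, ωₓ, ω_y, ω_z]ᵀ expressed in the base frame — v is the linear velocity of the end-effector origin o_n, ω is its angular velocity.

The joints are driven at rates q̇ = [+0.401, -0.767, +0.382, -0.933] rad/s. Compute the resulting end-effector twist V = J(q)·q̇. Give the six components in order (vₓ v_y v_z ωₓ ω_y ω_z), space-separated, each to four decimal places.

o_n = [0.6791, -0.3838, -0.6687]
J₁: ẑ×o_n = [0.3838, 0.6791, -0.0000], ω = ẑ
J2: z=[0.0000, 0.0000, 1.0000] o=[0.1634, 0.3208, 0.0000] → [0.7045, 0.5156, -0.0000, 0.0000, 0.0000, 1.0000]
J3: z=[-0.0175, -0.9998, 0.0000] o=[0.8333, 0.3091, 0.0000] → [0.6686, -0.0117, -0.1421, -0.0175, -0.9998, 0.0000]
J4: z=[-0.9780, 0.0171, 0.2079] o=[0.6917, -0.1785, -0.6260] → [0.0419, -0.0444, 0.2009, -0.9780, 0.0171, 0.2079]
V = J·q̇ = [-0.1702, -0.0862, -0.2418, 0.9058, -0.3979, -0.5600]

-0.1702 -0.0862 -0.2418 0.9058 -0.3979 -0.5600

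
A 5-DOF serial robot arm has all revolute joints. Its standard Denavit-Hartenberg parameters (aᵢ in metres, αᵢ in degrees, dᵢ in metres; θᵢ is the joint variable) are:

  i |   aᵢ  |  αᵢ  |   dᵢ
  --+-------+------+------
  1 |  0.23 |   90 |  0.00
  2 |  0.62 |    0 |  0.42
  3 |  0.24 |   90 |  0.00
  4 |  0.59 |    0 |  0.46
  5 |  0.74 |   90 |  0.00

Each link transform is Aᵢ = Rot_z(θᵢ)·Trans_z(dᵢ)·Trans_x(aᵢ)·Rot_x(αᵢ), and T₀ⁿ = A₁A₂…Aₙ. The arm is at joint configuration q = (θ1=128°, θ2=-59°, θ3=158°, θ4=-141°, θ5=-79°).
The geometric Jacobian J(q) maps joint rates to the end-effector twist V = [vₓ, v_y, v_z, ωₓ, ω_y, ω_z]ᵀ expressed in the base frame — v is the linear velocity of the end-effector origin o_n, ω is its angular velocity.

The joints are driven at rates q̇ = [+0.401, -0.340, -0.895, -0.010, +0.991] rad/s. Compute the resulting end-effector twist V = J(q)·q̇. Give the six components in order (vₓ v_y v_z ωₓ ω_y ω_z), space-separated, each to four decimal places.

-0.3190 -1.2213 -1.2860 -1.5697 0.0032 0.5545

o_n = [-0.2804, 1.2105, -1.2352]
J₁: ẑ×o_n = [-1.2105, -0.2804, 0.0000], ω = ẑ
J2: z=[0.7880, 0.6157, 0.0000] o=[-0.1416, 0.1812, 0.0000] → [-0.7605, 0.9734, 0.8965, 0.7880, 0.6157, 0.0000]
J3: z=[0.7880, 0.6157, 0.0000] o=[-0.0072, 0.6915, -0.5314] → [-0.4333, 0.5546, 0.5772, 0.7880, 0.6157, 0.0000]
J4: z=[-0.6081, 0.7783, 0.1564] o=[0.0159, 0.6619, -0.2944] → [-0.8181, -0.6184, -0.1031, -0.6081, 0.7783, 0.1564]
J5: z=[-0.6081, 0.7783, 0.1564] o=[-0.6006, 0.8478, -0.6753] → [-0.4925, -0.2904, -0.4698, -0.6081, 0.7783, 0.1564]
V = J·q̇ = [-0.3190, -1.2213, -1.2860, -1.5697, 0.0032, 0.5545]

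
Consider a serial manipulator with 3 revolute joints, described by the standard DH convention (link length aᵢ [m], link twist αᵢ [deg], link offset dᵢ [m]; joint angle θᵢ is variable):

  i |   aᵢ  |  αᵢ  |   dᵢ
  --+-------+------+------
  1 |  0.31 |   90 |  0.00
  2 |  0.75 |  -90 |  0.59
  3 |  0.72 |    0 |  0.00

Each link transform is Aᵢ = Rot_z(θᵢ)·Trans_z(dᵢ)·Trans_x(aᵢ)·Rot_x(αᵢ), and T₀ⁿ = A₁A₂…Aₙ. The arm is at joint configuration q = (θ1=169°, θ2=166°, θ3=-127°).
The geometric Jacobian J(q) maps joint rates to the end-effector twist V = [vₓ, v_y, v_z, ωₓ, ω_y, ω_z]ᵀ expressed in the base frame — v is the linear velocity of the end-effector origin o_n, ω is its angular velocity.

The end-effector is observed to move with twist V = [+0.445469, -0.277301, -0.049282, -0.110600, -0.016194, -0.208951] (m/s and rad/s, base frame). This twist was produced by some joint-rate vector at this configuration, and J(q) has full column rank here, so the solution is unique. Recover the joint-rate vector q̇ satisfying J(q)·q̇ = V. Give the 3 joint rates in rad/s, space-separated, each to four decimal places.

o_n = [0.2196, 1.1441, 0.0766]
J₁: ẑ×o_n = [-1.1441, 0.2196, 0.0000], ω = ẑ
J2: z=[0.1908, 0.9816, 0.0000] o=[-0.3043, 0.0592, 0.0000] → [0.0752, -0.0146, -0.3073, 0.1908, 0.9816, 0.0000]
J3: z=[0.2375, -0.0462, -0.9703] o=[0.5226, 0.4995, 0.1814] → [0.6304, 0.3189, 0.1391, 0.2375, -0.0462, -0.9703]
q̇ = J⁺·V = [-0.6320, -0.0370, -0.4360]

-0.6320 -0.0370 -0.4360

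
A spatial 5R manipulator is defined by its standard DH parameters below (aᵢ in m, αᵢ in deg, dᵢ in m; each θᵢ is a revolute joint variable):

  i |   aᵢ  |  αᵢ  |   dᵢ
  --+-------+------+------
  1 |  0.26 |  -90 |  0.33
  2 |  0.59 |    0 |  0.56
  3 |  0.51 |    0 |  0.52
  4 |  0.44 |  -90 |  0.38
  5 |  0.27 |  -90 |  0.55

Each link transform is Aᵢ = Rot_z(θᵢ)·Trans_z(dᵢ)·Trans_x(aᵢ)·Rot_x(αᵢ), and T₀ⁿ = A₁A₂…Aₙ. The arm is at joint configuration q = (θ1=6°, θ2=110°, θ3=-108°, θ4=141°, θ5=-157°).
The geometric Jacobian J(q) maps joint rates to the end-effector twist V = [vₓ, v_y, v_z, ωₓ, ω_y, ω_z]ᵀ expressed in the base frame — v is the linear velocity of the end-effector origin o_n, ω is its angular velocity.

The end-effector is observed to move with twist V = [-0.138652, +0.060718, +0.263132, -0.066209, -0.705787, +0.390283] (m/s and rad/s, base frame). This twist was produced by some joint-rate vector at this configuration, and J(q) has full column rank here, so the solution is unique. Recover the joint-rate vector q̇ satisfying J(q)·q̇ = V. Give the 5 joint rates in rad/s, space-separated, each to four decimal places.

o_n = [-0.0801, 1.5657, 0.0818]
J₁: ẑ×o_n = [-1.5657, -0.0801, 0.0000], ω = ẑ
J2: z=[-0.1045, 0.9945, 0.0000] o=[0.2586, 0.0272, 0.3300] → [-0.2468, -0.0259, 0.1760, -0.1045, 0.9945, 0.0000]
J3: z=[-0.1045, 0.9945, 0.0000] o=[-0.0006, 0.5630, -0.2244] → [0.3045, 0.0320, -0.0258, -0.1045, 0.9945, 0.0000]
J4: z=[-0.1045, 0.9945, 0.0000] o=[0.4519, 1.1334, -0.2422] → [0.3222, 0.0339, 0.4839, -0.1045, 0.9945, 0.0000]
J5: z=[-0.5985, -0.0629, 0.7986] o=[0.0627, 1.4746, -0.5070] → [-0.1098, 0.2384, -0.0635, -0.5985, -0.0629, 0.7986]
q̇ = J⁺·V = [0.2050, -0.7350, -0.7610, 0.8010, 0.2320]

0.2050 -0.7350 -0.7610 0.8010 0.2320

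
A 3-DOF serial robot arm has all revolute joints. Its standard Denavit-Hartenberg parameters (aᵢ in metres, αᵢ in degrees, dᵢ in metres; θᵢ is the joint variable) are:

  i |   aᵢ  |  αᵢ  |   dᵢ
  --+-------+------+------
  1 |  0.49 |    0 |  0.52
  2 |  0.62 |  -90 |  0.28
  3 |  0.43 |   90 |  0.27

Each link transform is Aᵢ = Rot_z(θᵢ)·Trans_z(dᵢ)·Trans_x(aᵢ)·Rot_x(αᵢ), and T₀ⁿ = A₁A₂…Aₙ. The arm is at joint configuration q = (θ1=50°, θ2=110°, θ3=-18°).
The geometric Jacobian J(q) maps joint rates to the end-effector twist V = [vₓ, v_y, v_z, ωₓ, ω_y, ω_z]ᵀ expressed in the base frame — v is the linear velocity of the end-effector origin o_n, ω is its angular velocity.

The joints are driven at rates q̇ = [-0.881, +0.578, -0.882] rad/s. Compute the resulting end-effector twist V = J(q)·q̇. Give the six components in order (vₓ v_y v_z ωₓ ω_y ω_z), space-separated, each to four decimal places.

0.4706 0.0034 0.3607 0.3017 0.8288 -0.3030

o_n = [-0.7443, 0.4736, 0.9329]
J₁: ẑ×o_n = [-0.4736, -0.7443, 0.0000], ω = ẑ
J2: z=[0.0000, 0.0000, 1.0000] o=[0.3150, 0.3754, 0.5200] → [-0.0982, -1.0592, 0.0000, 0.0000, 0.0000, 1.0000]
J3: z=[-0.3420, -0.9397, 0.0000] o=[-0.2676, 0.5874, 0.8000] → [-0.1249, 0.0454, -0.4090, -0.3420, -0.9397, 0.0000]
V = J·q̇ = [0.4706, 0.0034, 0.3607, 0.3017, 0.8288, -0.3030]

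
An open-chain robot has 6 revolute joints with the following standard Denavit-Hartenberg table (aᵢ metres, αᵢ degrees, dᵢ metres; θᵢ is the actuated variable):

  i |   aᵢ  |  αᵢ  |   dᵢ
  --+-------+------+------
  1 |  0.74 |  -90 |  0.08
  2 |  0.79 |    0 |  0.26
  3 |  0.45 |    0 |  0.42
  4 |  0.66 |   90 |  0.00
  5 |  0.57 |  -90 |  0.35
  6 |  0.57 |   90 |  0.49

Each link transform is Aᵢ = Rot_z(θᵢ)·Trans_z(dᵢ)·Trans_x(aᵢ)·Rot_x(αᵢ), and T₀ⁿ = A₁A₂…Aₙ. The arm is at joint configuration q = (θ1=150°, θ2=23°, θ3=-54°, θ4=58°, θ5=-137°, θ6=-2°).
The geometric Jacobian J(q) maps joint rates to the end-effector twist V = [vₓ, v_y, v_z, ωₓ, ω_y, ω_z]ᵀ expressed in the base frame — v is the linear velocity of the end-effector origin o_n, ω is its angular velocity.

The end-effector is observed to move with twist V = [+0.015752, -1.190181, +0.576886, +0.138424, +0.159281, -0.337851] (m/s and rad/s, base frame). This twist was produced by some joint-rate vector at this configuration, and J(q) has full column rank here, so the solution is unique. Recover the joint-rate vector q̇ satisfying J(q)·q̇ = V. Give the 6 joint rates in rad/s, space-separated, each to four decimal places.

o_n = [-1.6463, 1.4766, 0.2597]
J₁: ẑ×o_n = [-1.4766, -1.6463, 0.0000], ω = ẑ
J2: z=[-0.5000, -0.8660, 0.0000] o=[-0.6409, 0.3700, 0.0800] → [-0.1556, 0.0899, -1.4240, -0.5000, -0.8660, 0.0000]
J3: z=[-0.5000, -0.8660, 0.0000] o=[-1.4006, 0.5084, -0.2287] → [-0.4230, 0.2442, -0.6968, -0.5000, -0.8660, 0.0000]
J4: z=[-0.5000, -0.8660, 0.0000] o=[-1.9447, 0.3376, 0.0031] → [-0.2222, 0.1283, -0.3111, -0.5000, -0.8660, 0.0000]
J5: z=[-0.3932, 0.2270, 0.8910] o=[-2.4540, 0.6316, -0.2965] → [-0.6266, 0.9383, -0.5156, -0.3932, 0.2270, 0.8910]
J6: z=[-0.1606, 0.9372, -0.3096] o=[-2.0755, 0.8620, 0.2046] → [0.2420, -0.1240, -0.5010, -0.1606, 0.9372, -0.3096]
q̇ = J⁺·V = [0.3330, -0.3200, -0.3260, 0.7270, -0.6160, 0.3940]

0.3330 -0.3200 -0.3260 0.7270 -0.6160 0.3940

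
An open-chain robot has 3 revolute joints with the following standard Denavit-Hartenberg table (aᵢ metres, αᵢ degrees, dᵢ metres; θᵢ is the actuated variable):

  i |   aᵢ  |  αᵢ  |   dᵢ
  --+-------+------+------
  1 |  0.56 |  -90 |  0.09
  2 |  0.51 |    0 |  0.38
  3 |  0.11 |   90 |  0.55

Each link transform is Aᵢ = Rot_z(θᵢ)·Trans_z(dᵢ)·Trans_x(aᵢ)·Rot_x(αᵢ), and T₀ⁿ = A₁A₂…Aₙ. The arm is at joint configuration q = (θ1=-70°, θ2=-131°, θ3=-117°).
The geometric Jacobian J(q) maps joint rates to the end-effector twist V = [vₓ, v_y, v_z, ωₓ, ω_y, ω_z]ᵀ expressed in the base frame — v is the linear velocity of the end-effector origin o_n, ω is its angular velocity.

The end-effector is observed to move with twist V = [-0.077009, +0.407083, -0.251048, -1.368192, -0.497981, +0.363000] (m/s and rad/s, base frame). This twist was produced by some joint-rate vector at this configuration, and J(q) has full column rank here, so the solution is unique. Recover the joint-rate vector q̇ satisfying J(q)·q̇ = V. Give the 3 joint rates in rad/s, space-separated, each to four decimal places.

o_n = [0.9369, 0.1450, 0.3729]
J₁: ẑ×o_n = [-0.1450, 0.9369, 0.0000], ω = ẑ
J2: z=[0.9397, 0.3420, 0.0000] o=[0.1915, -0.5262, 0.0900] → [0.0968, -0.2659, 0.3758, 0.9397, 0.3420, 0.0000]
J3: z=[0.9397, 0.3420, 0.0000] o=[0.4342, -0.0818, 0.4749] → [-0.0349, 0.0958, 0.0412, 0.9397, 0.3420, 0.0000]
q̇ = J⁺·V = [0.3630, -0.5710, -0.8850]

0.3630 -0.5710 -0.8850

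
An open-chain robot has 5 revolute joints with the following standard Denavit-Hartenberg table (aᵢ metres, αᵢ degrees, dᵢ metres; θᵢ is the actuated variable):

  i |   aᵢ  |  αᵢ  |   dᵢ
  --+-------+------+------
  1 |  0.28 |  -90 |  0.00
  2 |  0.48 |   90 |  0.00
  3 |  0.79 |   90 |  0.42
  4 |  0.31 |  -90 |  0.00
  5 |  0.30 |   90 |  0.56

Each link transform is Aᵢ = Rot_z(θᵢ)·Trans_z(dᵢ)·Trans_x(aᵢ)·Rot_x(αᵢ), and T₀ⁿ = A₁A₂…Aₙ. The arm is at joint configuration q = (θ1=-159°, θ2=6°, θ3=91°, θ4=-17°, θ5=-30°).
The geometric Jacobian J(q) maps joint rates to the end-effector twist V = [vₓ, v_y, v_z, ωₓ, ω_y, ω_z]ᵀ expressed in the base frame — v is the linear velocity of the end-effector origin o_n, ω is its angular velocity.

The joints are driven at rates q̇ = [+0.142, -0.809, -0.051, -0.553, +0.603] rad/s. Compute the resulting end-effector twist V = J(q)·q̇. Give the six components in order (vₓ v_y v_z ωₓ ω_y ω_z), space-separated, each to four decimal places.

o_n = [-0.3611, -1.7464, 0.7215]
J₁: ẑ×o_n = [1.7464, -0.3611, 0.0000], ω = ẑ
J2: z=[0.3584, -0.9336, 0.0000] o=[-0.2614, -0.1003, 0.0000] → [-0.6736, -0.2586, -0.6830, 0.3584, -0.9336, 0.0000]
J3: z=[-0.0976, -0.0375, 0.9945] o=[-0.7071, -0.2714, -0.0502] → [1.4380, 0.4194, 0.1569, -0.0976, -0.0375, 0.9945]
J4: z=[-0.9221, -0.3726, -0.1045] o=[-0.4522, -1.0197, 0.3690] → [-0.2073, 0.3155, 0.7041, -0.9221, -0.3726, -0.1045]
J5: z=[0.0162, -0.3069, 0.9516] o=[-0.3323, -1.2911, 0.2794] → [0.2976, -0.0345, -0.0162, 0.0162, -0.3069, 0.9516]
V = J·q̇ = [1.0137, -0.0588, 0.1454, 0.2347, 0.7782, 0.7229]

1.0137 -0.0588 0.1454 0.2347 0.7782 0.7229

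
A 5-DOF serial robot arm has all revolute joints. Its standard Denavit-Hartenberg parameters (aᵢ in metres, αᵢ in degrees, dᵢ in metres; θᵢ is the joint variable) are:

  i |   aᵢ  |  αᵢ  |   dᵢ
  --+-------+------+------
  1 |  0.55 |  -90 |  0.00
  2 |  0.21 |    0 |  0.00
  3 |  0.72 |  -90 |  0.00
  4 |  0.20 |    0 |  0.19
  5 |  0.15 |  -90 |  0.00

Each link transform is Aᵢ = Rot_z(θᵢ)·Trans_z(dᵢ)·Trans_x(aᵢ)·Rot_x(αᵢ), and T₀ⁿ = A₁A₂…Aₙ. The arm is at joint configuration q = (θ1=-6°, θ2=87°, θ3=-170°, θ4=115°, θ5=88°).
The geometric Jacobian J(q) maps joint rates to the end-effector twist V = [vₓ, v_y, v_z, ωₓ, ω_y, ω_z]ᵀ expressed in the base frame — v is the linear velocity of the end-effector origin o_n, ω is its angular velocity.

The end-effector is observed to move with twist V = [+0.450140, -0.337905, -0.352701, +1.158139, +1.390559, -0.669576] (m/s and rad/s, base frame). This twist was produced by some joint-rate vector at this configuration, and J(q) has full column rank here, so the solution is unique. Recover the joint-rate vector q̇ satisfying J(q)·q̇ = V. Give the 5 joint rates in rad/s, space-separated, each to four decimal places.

-0.5460 0.7700 0.7340 0.1580 0.8560

o_n = [0.7929, -0.2067, 0.2608]
J₁: ẑ×o_n = [0.2067, 0.7929, -0.0000], ω = ẑ
J2: z=[0.1045, 0.9945, 0.0000] o=[0.5470, -0.0575, 0.0000] → [0.2594, -0.0273, -0.2602, 0.1045, 0.9945, 0.0000]
J3: z=[0.1045, 0.9945, 0.0000] o=[0.5579, -0.0586, -0.2097] → [0.4680, -0.0492, -0.2492, 0.1045, 0.9945, 0.0000]
J4: z=[0.9871, -0.1037, -0.1219] o=[0.6452, -0.0678, 0.5049] → [0.0084, 0.2229, -0.1217, 0.9871, -0.1037, -0.1219]
J5: z=[0.9871, -0.1037, -0.1219] o=[0.8035, -0.2667, 0.3979] → [0.0215, 0.1366, 0.0582, 0.9871, -0.1037, -0.1219]
q̇ = J⁺·V = [-0.5460, 0.7700, 0.7340, 0.1580, 0.8560]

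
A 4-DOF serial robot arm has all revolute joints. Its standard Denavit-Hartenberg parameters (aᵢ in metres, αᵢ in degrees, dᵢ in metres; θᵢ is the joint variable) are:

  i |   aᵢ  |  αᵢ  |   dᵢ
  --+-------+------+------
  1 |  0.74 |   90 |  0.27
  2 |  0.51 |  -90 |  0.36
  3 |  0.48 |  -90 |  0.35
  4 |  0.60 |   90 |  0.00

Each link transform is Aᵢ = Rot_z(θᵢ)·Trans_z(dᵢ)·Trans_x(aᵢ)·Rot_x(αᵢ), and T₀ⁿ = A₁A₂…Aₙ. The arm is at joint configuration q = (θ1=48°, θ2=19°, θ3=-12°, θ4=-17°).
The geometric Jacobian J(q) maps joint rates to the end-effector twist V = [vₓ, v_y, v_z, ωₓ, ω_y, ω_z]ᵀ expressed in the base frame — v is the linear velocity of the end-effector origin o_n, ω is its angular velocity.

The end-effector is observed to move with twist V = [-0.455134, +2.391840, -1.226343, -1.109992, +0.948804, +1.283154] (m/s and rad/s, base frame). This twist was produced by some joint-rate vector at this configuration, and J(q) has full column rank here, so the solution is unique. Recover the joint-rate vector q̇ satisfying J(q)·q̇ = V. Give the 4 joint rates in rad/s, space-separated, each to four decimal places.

0.6700 -0.6880 0.5920 0.7890

o_n = [1.7858, 1.1179, 1.2684]
J₁: ẑ×o_n = [-1.1179, 1.7858, 0.0000], ω = ẑ
J2: z=[0.7431, -0.6691, 0.0000] o=[0.4952, 0.5499, 0.2700] → [-0.6681, -0.7420, 1.2858, 0.7431, -0.6691, 0.0000]
J3: z=[-0.2178, -0.2419, 0.9455] o=[1.0854, 0.6674, 0.4360] → [-0.6274, 0.8437, 0.0713, -0.2178, -0.2419, 0.9455]
J4: z=[-0.5954, 0.8006, 0.0677] o=[1.3803, 0.8458, 0.9198] → [0.2607, 0.2350, -0.4867, -0.5954, 0.8006, 0.0677]
q̇ = J⁺·V = [0.6700, -0.6880, 0.5920, 0.7890]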